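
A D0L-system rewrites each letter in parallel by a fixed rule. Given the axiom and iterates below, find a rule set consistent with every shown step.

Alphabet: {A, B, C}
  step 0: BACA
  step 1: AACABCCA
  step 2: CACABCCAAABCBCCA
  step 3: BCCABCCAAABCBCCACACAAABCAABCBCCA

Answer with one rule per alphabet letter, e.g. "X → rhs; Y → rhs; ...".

  step 2 ⇒ step 3: CACABCCAAABCBCCA ⇒ BC·CA·BC·CA·AA·BC·BC·CA·CA·CA·AA·BC·AA·BC·BC·CA
    A ↦ CA
    B ↦ AA
    C ↦ BC

A->CA, B->AA, C->BC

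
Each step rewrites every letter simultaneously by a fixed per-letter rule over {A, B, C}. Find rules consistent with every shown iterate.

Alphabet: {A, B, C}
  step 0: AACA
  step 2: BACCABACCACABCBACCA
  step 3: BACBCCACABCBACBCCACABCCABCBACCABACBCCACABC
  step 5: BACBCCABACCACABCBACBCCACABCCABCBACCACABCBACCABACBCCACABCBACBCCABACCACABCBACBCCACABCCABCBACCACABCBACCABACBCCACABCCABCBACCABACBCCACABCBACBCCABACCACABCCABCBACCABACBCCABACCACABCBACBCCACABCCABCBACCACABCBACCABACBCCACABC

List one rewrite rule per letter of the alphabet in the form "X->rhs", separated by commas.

A->BC, B->BAC, C->CA

  step 2 ⇒ step 3: BACCABACCACABCBACCA ⇒ BAC·BC·CA·CA·BC·BAC·BC·CA·CA·BC·CA·BC·BAC·CA·BAC·BC·CA·CA·BC
    A ↦ BC
    B ↦ BAC
    C ↦ CA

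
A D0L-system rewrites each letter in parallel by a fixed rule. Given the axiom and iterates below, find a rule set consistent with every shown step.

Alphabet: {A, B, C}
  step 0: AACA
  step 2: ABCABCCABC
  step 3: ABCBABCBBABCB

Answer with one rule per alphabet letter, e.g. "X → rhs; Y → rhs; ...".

  step 2 ⇒ step 3: ABCABCCABC ⇒ AB·C·B·AB·C·B·B·AB·C·B
    A ↦ AB
    B ↦ C
    C ↦ B

A->AB, B->C, C->B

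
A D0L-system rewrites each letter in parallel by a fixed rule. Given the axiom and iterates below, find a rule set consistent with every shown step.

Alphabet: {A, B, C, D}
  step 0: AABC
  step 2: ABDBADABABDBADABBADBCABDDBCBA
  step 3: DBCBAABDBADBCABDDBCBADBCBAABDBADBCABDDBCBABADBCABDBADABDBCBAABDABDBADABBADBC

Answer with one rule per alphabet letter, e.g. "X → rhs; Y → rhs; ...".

  step 2 ⇒ step 3: ABDBADABABDBADABBADBCABDDBCBA ⇒ DBC·BA·ABD·BA·DBC·ABD·DBC·BA·DBC·BA·ABD·BA·DBC·ABD·DBC·BA·BA·DBC·ABD·BA·DAB·DBC·BA·ABD·ABD·BA·DAB·BA·DBC
    A ↦ DBC
    B ↦ BA
    C ↦ DAB
    D ↦ ABD

A->DBC, B->BA, C->DAB, D->ABD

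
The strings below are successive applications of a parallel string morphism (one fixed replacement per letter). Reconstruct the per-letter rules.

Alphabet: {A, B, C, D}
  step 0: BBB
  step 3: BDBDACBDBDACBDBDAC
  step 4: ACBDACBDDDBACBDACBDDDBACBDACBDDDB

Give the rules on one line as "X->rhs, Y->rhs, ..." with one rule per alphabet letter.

  step 3 ⇒ step 4: BDBDACBDBDACBDBDAC ⇒ AC·BD·AC·BD·DD·B·AC·BD·AC·BD·DD·B·AC·BD·AC·BD·DD·B
    A ↦ DD
    B ↦ AC
    C ↦ B
    D ↦ BD

A->DD, B->AC, C->B, D->BD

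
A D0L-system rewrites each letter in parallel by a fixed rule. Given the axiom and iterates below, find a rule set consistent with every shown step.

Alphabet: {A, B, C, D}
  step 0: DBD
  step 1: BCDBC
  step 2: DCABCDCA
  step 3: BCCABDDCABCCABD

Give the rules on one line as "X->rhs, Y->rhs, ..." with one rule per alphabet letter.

  step 2 ⇒ step 3: DCABCDCA ⇒ BC·CA·BD·D·CA·BC·CA·BD
    A ↦ BD
    B ↦ D
    C ↦ CA
    D ↦ BC

A->BD, B->D, C->CA, D->BC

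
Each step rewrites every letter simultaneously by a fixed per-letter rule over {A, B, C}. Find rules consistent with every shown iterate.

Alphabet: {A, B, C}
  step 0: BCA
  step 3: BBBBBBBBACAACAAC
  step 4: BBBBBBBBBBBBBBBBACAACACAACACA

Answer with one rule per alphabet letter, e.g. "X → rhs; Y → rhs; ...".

  step 3 ⇒ step 4: BBBBBBBBACAACAAC ⇒ BB·BB·BB·BB·BB·BB·BB·BB·AC·A·AC·AC·A·AC·AC·A
    A ↦ AC
    B ↦ BB
    C ↦ A

A->AC, B->BB, C->A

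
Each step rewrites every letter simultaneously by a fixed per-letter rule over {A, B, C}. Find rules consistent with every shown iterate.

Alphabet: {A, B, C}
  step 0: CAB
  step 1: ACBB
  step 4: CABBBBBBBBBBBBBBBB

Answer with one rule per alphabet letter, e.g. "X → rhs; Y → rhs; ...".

  step 0 ⇒ step 1: CAB ⇒ A·C·BB
    A ↦ C
    B ↦ BB
    C ↦ A

A->C, B->BB, C->A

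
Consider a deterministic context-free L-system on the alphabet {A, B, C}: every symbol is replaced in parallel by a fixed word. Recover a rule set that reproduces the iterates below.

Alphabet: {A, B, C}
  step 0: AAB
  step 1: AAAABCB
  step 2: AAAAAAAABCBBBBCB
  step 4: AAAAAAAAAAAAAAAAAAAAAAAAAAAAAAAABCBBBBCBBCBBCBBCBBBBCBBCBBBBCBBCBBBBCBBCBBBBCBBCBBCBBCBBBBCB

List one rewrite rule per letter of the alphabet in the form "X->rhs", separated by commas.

A->AA, B->BCB, C->BB

  step 1 ⇒ step 2: AAAABCB ⇒ AA·AA·AA·AA·BCB·BB·BCB
    A ↦ AA
    B ↦ BCB
    C ↦ BB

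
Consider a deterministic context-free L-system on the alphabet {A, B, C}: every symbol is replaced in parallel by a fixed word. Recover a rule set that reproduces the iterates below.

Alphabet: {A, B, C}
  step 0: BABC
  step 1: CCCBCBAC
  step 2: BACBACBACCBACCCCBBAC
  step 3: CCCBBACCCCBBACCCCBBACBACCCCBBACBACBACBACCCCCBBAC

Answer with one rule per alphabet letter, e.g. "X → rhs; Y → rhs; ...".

  step 2 ⇒ step 3: BACBACBACCBACCCCBBAC ⇒ C·CCB·BAC·C·CCB·BAC·C·CCB·BAC·BAC·C·CCB·BAC·BAC·BAC·BAC·C·C·CCB·BAC
    A ↦ CCB
    B ↦ C
    C ↦ BAC

A->CCB, B->C, C->BAC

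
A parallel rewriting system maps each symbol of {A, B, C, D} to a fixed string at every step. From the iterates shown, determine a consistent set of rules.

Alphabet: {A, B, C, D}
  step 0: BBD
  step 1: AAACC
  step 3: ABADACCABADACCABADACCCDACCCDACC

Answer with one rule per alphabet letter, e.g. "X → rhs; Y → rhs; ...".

A->BAD, B->A, C->CD, D->ACC

  step 0 ⇒ step 1: BBD ⇒ A·A·ACC
    B ↦ A
    D ↦ ACC
    A ↦ BAD  (constrained at step 1)
    C ↦ CD  (constrained at step 1)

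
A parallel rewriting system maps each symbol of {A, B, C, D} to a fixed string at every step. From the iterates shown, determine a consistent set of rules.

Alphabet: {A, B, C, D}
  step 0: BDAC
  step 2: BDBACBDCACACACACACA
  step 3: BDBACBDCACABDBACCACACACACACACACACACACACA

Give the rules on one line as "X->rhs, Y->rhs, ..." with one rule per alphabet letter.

A->CA, B->BD, C->CA, D->BAC

  step 2 ⇒ step 3: BDBACBDCACACACACACA ⇒ BD·BAC·BD·CA·CA·BD·BAC·CA·CA·CA·CA·CA·CA·CA·CA·CA·CA·CA·CA
    A ↦ CA
    B ↦ BD
    C ↦ CA
    D ↦ BAC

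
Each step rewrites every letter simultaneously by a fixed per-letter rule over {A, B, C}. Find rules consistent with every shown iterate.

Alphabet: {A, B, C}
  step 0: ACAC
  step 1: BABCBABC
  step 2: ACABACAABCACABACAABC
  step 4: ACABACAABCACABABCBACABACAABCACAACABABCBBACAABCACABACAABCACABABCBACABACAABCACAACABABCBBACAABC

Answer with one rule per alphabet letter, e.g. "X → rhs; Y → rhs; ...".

  step 1 ⇒ step 2: BABCBABC ⇒ ACA·B·ACA·ABC·ACA·B·ACA·ABC
    A ↦ B
    B ↦ ACA
    C ↦ ABC

A->B, B->ACA, C->ABC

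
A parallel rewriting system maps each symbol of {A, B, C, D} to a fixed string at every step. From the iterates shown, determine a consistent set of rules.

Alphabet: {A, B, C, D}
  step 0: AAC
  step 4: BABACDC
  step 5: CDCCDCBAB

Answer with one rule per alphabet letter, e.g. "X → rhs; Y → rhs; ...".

A->C, B->CD, C->B, D->A

  step 4 ⇒ step 5: BABACDC ⇒ CD·C·CD·C·B·A·B
    A ↦ C
    B ↦ CD
    C ↦ B
    D ↦ A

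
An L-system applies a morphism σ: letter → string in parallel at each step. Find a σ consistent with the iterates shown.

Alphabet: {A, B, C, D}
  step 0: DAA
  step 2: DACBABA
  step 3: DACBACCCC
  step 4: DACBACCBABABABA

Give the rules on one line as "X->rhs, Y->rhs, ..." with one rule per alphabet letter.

A->C, B->C, C->BA, D->DA

  step 3 ⇒ step 4: DACBACCCC ⇒ DA·C·BA·C·C·BA·BA·BA·BA
    A ↦ C
    B ↦ C
    C ↦ BA
    D ↦ DA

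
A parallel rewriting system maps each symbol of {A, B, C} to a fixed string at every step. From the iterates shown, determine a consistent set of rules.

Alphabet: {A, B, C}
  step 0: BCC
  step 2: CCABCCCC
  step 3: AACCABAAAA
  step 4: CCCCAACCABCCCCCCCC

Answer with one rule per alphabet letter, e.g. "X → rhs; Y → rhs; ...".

  step 3 ⇒ step 4: AACCABAAAA ⇒ CC·CC·A·A·CC·AB·CC·CC·CC·CC
    A ↦ CC
    B ↦ AB
    C ↦ A

A->CC, B->AB, C->A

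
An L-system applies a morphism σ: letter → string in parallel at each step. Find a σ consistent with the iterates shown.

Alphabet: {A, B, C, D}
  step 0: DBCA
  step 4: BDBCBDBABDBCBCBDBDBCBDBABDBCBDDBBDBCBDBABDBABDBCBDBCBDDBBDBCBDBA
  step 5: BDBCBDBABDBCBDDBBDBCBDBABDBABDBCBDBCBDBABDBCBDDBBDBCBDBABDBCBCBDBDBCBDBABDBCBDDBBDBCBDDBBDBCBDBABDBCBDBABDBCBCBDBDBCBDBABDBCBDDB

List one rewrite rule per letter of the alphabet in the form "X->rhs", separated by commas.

A->DB, B->BD, C->BA, D->BC

  step 4 ⇒ step 5: BDBCBDBABDBCBCBDBDBCBDBABDBCBDDBBDBCBDBABDBABDBCBDBCBDDBBDBCBDBA ⇒ BD·BC·BD·BA·BD·BC·BD·DB·BD·BC·BD·BA·BD·BA·BD·BC·BD·BC·BD·BA·BD·BC·BD·DB·BD·BC·BD·BA·BD·BC·BC·BD·BD·BC·BD·BA·BD·BC·BD·DB·BD·BC·BD·DB·BD·BC·BD·BA·BD·BC·BD·BA·BD·BC·BC·BD·BD·BC·BD·BA·BD·BC·BD·DB
    A ↦ DB
    B ↦ BD
    C ↦ BA
    D ↦ BC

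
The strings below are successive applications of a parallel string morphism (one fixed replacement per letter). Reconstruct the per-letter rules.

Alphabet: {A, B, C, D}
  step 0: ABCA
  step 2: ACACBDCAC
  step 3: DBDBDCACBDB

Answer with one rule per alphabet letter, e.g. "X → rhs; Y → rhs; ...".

A->D, B->DC, C->B, D->AC

  step 2 ⇒ step 3: ACACBDCAC ⇒ D·B·D·B·DC·AC·B·D·B
    A ↦ D
    B ↦ DC
    C ↦ B
    D ↦ AC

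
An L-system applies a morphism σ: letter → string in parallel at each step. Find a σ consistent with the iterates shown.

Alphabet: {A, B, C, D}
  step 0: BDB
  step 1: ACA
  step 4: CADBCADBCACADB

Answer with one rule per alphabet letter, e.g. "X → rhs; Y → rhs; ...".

  step 0 ⇒ step 1: BDB ⇒ A·C·A
    B ↦ A
    D ↦ C
    A ↦ DB  (constrained at step 1)
    C ↦ CA  (constrained at step 1)

A->DB, B->A, C->CA, D->C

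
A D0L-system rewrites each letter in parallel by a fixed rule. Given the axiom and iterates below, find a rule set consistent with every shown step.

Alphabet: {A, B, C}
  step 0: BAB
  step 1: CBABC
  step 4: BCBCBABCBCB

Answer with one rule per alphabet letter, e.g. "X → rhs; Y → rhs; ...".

  step 0 ⇒ step 1: BAB ⇒ C·BAB·C
    A ↦ BAB
    B ↦ C
    C ↦ B  (constrained at step 1)

A->BAB, B->C, C->B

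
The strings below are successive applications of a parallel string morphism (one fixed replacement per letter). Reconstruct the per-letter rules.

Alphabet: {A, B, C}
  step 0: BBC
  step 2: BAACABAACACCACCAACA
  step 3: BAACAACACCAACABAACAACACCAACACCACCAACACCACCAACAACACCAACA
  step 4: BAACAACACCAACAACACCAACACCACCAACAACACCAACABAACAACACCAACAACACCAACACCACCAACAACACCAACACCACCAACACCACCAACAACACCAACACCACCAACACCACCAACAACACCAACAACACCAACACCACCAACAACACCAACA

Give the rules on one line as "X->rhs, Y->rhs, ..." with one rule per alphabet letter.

A->ACA, B->BA, C->CCA

  step 3 ⇒ step 4: BAACAACACCAACABAACAACACCAACACCACCAACACCACCAACAACACCAACA ⇒ BA·ACA·ACA·CCA·ACA·ACA·CCA·ACA·CCA·CCA·ACA·ACA·CCA·ACA·BA·ACA·ACA·CCA·ACA·ACA·CCA·ACA·CCA·CCA·ACA·ACA·CCA·ACA·CCA·CCA·ACA·CCA·CCA·ACA·ACA·CCA·ACA·CCA·CCA·ACA·CCA·CCA·ACA·ACA·CCA·ACA·ACA·CCA·ACA·CCA·CCA·ACA·ACA·CCA·ACA
    A ↦ ACA
    B ↦ BA
    C ↦ CCA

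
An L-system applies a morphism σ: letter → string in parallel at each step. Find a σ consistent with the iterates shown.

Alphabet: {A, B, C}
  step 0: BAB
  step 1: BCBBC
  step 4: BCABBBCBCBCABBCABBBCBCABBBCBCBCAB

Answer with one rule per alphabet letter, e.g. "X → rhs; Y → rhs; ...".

  step 0 ⇒ step 1: BAB ⇒ BC·B·BC
    A ↦ B
    B ↦ BC
    C ↦ AB  (constrained at step 1)

A->B, B->BC, C->AB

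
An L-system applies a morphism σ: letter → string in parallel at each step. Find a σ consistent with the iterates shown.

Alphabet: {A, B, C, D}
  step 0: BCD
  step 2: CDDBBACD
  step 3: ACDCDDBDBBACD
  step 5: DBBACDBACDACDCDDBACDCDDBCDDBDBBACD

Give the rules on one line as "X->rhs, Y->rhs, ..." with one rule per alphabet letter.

  step 2 ⇒ step 3: CDDBBACD ⇒ A·CD·CD·DB·DB·B·A·CD
    A ↦ B
    B ↦ DB
    C ↦ A
    D ↦ CD

A->B, B->DB, C->A, D->CD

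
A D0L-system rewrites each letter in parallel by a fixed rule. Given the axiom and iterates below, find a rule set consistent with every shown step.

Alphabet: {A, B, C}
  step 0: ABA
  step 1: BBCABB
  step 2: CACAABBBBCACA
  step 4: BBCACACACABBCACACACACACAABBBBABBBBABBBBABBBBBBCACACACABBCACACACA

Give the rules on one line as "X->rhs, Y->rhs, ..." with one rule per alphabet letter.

  step 1 ⇒ step 2: BBCABB ⇒ CA·CA·ABB·BB·CA·CA
    A ↦ BB
    B ↦ CA
    C ↦ ABB

A->BB, B->CA, C->ABB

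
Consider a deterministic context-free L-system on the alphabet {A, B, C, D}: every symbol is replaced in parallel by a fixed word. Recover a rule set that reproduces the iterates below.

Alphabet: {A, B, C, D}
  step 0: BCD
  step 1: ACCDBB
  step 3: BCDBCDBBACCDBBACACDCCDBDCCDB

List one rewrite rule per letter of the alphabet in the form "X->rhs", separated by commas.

A->DC, B->AC, C->CDB, D->B

  step 0 ⇒ step 1: BCD ⇒ AC·CDB·B
    B ↦ AC
    C ↦ CDB
    D ↦ B
    A ↦ DC  (constrained at step 1)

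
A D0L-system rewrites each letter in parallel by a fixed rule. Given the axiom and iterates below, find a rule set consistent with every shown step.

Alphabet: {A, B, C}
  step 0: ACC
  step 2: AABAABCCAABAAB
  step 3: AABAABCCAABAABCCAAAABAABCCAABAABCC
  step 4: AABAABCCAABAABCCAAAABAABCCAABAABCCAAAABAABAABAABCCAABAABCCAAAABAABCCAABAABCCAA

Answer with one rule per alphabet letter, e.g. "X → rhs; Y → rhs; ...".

  step 3 ⇒ step 4: AABAABCCAABAABCCAAAABAABCCAABAABCC ⇒ AAB·AAB·CC·AAB·AAB·CC·A·A·AAB·AAB·CC·AAB·AAB·CC·A·A·AAB·AAB·AAB·AAB·CC·AAB·AAB·CC·A·A·AAB·AAB·CC·AAB·AAB·CC·A·A
    A ↦ AAB
    B ↦ CC
    C ↦ A

A->AAB, B->CC, C->A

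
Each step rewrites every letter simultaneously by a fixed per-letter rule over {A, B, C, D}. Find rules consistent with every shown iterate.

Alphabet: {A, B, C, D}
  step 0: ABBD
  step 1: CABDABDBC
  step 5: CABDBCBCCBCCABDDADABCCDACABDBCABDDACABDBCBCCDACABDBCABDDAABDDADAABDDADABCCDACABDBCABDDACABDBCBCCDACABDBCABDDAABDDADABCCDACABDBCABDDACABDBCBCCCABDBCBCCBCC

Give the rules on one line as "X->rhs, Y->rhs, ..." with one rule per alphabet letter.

  step 0 ⇒ step 1: ABBD ⇒ C·ABD·ABD·BC
    A ↦ C
    B ↦ ABD
    D ↦ BC
    C ↦ DA  (constrained at step 1)

A->C, B->ABD, C->DA, D->BC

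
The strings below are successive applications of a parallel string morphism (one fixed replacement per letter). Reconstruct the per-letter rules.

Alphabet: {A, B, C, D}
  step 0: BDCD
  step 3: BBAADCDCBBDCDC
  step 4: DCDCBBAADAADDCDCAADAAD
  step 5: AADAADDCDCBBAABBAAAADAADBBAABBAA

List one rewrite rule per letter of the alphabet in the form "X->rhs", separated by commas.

  step 4 ⇒ step 5: DCDCBBAADAADDCDCAADAAD ⇒ AA·D·AA·D·DC·DC·B·B·AA·B·B·AA·AA·D·AA·D·B·B·AA·B·B·AA
    A ↦ B
    B ↦ DC
    C ↦ D
    D ↦ AA

A->B, B->DC, C->D, D->AA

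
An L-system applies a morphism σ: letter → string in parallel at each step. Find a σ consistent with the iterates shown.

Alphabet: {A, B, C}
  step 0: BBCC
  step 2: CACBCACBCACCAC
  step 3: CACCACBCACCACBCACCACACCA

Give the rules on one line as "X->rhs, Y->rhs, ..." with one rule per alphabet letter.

  step 2 ⇒ step 3: CACBCACBCACCAC ⇒ CA·C·CA·CB·CA·C·CA·CB·CA·C·CA·CA·C·CA
    A ↦ C
    B ↦ CB
    C ↦ CA

A->C, B->CB, C->CA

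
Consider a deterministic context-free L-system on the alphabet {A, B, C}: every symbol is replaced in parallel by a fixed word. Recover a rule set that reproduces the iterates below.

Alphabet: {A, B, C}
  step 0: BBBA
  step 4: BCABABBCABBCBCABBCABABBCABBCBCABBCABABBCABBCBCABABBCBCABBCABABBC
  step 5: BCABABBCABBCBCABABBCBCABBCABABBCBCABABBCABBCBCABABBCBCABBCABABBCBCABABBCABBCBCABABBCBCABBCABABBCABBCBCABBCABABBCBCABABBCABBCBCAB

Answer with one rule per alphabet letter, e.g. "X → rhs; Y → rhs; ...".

  step 4 ⇒ step 5: BCABABBCABBCBCABBCABABBCABBCBCABBCABABBCABBCBCABABBCBCABBCABABBC ⇒ BC·AB·AB·BC·AB·BC·BC·AB·AB·BC·BC·AB·BC·AB·AB·BC·BC·AB·AB·BC·AB·BC·BC·AB·AB·BC·BC·AB·BC·AB·AB·BC·BC·AB·AB·BC·AB·BC·BC·AB·AB·BC·BC·AB·BC·AB·AB·BC·AB·BC·BC·AB·BC·AB·AB·BC·BC·AB·AB·BC·AB·BC·BC·AB
    A ↦ AB
    B ↦ BC
    C ↦ AB

A->AB, B->BC, C->AB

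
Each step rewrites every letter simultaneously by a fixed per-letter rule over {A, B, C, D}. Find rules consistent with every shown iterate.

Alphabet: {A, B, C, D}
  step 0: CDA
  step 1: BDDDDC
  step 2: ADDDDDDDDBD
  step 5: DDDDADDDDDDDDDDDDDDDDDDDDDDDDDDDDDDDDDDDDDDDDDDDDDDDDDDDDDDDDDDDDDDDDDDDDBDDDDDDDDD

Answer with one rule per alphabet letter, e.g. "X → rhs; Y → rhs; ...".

A->DC, B->A, C->BD, D->DD

  step 1 ⇒ step 2: BDDDDC ⇒ A·DD·DD·DD·DD·BD
    B ↦ A
    C ↦ BD
    D ↦ DD
  step 0 ⇒ step 1: CDA ⇒ BD·DD·DC
    A ↦ DC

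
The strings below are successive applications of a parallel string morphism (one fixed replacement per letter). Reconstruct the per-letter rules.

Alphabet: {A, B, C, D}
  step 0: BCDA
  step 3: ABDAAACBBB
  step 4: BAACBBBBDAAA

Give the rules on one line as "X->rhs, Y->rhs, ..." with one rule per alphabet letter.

  step 3 ⇒ step 4: ABDAAACBBB ⇒ B·A·ACB·B·B·B·D·A·A·A
    A ↦ B
    B ↦ A
    C ↦ D
    D ↦ ACB

A->B, B->A, C->D, D->ACB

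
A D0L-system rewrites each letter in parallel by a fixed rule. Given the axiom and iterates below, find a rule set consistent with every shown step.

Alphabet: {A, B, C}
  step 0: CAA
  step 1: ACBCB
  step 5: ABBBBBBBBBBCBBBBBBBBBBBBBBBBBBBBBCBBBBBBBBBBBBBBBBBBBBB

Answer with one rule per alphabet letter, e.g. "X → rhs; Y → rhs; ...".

  step 0 ⇒ step 1: CAA ⇒ A·CB·CB
    A ↦ CB
    C ↦ A
    B ↦ BB  (constrained at step 1)

A->CB, B->BB, C->A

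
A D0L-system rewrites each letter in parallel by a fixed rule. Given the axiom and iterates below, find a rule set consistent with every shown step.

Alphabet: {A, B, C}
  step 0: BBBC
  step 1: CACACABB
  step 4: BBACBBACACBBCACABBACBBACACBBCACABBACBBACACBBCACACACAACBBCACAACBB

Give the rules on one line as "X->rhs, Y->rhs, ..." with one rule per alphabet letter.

A->AC, B->CA, C->BB

  step 0 ⇒ step 1: BBBC ⇒ CA·CA·CA·BB
    B ↦ CA
    C ↦ BB
    A ↦ AC  (constrained at step 1)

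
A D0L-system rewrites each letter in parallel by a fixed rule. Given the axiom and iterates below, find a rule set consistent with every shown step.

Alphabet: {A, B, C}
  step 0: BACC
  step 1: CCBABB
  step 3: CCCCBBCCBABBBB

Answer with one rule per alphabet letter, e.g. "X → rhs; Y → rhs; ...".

  step 0 ⇒ step 1: BACC ⇒ CC·BA·B·B
    A ↦ BA
    B ↦ CC
    C ↦ B

A->BA, B->CC, C->B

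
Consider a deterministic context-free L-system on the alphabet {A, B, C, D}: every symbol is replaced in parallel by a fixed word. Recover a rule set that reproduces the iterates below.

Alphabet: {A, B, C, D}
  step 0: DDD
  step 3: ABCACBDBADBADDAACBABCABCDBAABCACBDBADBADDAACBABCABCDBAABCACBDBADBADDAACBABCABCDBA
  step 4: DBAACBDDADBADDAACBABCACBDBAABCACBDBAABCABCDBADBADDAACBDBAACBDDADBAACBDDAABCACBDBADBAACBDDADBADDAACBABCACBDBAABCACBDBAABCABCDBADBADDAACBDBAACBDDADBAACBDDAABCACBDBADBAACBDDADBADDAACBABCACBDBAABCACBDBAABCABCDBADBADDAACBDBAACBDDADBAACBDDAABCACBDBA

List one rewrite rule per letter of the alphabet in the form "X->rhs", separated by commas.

  step 3 ⇒ step 4: ABCACBDBADBADDAACBABCABCDBAABCACBDBADBADDAACBABCABCDBAABCACBDBADBADDAACBABCABCDBA ⇒ DBA·ACB·DDA·DBA·DDA·ACB·ABC·ACB·DBA·ABC·ACB·DBA·ABC·ABC·DBA·DBA·DDA·ACB·DBA·ACB·DDA·DBA·ACB·DDA·ABC·ACB·DBA·DBA·ACB·DDA·DBA·DDA·ACB·ABC·ACB·DBA·ABC·ACB·DBA·ABC·ABC·DBA·DBA·DDA·ACB·DBA·ACB·DDA·DBA·ACB·DDA·ABC·ACB·DBA·DBA·ACB·DDA·DBA·DDA·ACB·ABC·ACB·DBA·ABC·ACB·DBA·ABC·ABC·DBA·DBA·DDA·ACB·DBA·ACB·DDA·DBA·ACB·DDA·ABC·ACB·DBA
    A ↦ DBA
    B ↦ ACB
    C ↦ DDA
    D ↦ ABC

A->DBA, B->ACB, C->DDA, D->ABC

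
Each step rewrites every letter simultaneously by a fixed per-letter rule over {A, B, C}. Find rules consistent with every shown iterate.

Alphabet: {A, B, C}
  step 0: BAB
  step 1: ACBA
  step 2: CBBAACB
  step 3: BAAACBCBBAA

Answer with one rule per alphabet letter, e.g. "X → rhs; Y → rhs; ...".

A->CB, B->A, C->BA

  step 2 ⇒ step 3: CBBAACB ⇒ BA·A·A·CB·CB·BA·A
    A ↦ CB
    B ↦ A
    C ↦ BA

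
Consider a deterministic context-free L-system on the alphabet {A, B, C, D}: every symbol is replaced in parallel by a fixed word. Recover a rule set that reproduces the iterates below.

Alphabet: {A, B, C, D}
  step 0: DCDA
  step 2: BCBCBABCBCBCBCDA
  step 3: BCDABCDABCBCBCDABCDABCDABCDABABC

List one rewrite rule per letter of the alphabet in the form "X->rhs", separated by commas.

A->BC, B->BC, C->DA, D->BA

  step 2 ⇒ step 3: BCBCBABCBCBCBCDA ⇒ BC·DA·BC·DA·BC·BC·BC·DA·BC·DA·BC·DA·BC·DA·BA·BC
    A ↦ BC
    B ↦ BC
    C ↦ DA
    D ↦ BA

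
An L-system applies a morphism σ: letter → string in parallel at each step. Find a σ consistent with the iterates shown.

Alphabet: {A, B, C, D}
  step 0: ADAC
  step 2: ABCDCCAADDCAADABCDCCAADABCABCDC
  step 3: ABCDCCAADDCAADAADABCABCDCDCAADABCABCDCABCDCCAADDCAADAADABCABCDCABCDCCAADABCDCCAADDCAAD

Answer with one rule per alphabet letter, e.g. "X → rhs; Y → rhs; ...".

  step 2 ⇒ step 3: ABCDCCAADDCAADABCDCCAADABCABCDC ⇒ ABC·DCC·AAD·DC·AAD·AAD·ABC·ABC·DC·DC·AAD·ABC·ABC·DC·ABC·DCC·AAD·DC·AAD·AAD·ABC·ABC·DC·ABC·DCC·AAD·ABC·DCC·AAD·DC·AAD
    A ↦ ABC
    B ↦ DCC
    C ↦ AAD
    D ↦ DC

A->ABC, B->DCC, C->AAD, D->DC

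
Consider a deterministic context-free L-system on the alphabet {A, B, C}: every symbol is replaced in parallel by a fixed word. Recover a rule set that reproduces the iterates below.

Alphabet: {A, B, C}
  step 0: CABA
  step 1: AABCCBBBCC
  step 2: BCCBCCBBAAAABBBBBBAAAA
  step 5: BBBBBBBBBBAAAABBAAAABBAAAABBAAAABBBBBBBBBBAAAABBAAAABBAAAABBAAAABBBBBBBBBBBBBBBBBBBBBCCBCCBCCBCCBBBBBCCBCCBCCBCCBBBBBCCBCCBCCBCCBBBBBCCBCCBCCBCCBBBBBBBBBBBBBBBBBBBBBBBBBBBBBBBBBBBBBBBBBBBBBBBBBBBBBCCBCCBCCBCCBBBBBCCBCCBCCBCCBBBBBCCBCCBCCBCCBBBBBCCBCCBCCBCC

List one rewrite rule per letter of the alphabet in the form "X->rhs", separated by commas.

A->BCC, B->BB, C->AA

  step 1 ⇒ step 2: AABCCBBBCC ⇒ BCC·BCC·BB·AA·AA·BB·BB·BB·AA·AA
    A ↦ BCC
    B ↦ BB
    C ↦ AA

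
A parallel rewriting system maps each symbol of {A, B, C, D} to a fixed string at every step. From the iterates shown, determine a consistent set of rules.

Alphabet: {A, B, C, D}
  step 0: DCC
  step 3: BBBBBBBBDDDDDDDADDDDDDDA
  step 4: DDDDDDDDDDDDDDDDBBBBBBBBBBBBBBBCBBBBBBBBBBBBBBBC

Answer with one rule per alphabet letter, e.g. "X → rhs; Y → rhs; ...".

  step 3 ⇒ step 4: BBBBBBBBDDDDDDDADDDDDDDA ⇒ DD·DD·DD·DD·DD·DD·DD·DD·BB·BB·BB·BB·BB·BB·BB·BC·BB·BB·BB·BB·BB·BB·BB·BC
    A ↦ BC
    B ↦ DD
    D ↦ BB
    C ↦ DA  (constrained at step 0)

A->BC, B->DD, C->DA, D->BB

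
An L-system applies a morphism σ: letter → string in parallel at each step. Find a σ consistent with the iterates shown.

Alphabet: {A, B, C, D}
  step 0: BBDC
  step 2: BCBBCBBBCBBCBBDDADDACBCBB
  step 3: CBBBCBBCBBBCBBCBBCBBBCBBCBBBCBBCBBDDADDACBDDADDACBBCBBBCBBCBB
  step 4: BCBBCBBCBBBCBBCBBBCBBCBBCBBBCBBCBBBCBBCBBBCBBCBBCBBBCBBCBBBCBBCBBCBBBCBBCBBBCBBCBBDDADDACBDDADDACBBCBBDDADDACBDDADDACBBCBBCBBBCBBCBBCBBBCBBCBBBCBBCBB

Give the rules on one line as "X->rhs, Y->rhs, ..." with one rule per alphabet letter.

  step 3 ⇒ step 4: CBBBCBBCBBBCBBCBBCBBBCBBCBBBCBBCBBDDADDACBDDADDACBBCBBBCBBCBB ⇒ B·CBB·CBB·CBB·B·CBB·CBB·B·CBB·CBB·CBB·B·CBB·CBB·B·CBB·CBB·B·CBB·CBB·CBB·B·CBB·CBB·B·CBB·CBB·CBB·B·CBB·CBB·B·CBB·CBB·DDA·DDA·CB·DDA·DDA·CB·B·CBB·DDA·DDA·CB·DDA·DDA·CB·B·CBB·CBB·B·CBB·CBB·CBB·B·CBB·CBB·B·CBB·CBB
    A ↦ CB
    B ↦ CBB
    C ↦ B
    D ↦ DDA

A->CB, B->CBB, C->B, D->DDA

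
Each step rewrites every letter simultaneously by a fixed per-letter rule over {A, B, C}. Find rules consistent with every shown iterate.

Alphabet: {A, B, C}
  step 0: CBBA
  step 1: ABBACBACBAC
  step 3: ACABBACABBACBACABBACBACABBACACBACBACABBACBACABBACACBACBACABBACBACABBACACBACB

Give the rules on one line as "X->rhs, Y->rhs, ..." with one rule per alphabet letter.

  step 0 ⇒ step 1: CBBA ⇒ ABB·ACB·ACB·AC
    A ↦ AC
    B ↦ ACB
    C ↦ ABB

A->AC, B->ACB, C->ABB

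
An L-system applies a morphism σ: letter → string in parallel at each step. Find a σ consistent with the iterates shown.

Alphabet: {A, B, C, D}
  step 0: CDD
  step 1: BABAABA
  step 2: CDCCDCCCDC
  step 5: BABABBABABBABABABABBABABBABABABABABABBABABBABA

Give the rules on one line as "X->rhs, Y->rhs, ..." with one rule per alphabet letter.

  step 1 ⇒ step 2: BABAABA ⇒ CD·C·CD·C·C·CD·C
    A ↦ C
    B ↦ CD
  step 0 ⇒ step 1: CDD ⇒ B·ABA·ABA
    C ↦ B
  step 0 ⇒ step 1: CDD ⇒ B·ABA·ABA
    D ↦ ABA

A->C, B->CD, C->B, D->ABA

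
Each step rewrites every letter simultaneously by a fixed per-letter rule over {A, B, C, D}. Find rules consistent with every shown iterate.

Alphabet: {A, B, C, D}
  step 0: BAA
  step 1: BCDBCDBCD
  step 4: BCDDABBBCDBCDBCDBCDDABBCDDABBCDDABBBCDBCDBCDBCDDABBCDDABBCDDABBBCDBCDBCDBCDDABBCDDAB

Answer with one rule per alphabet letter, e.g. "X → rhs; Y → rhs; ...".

  step 0 ⇒ step 1: BAA ⇒ BCD·BCD·BCD
    A ↦ BCD
    B ↦ BCD
    C ↦ DA  (constrained at step 1)
    D ↦ B  (constrained at step 1)

A->BCD, B->BCD, C->DA, D->B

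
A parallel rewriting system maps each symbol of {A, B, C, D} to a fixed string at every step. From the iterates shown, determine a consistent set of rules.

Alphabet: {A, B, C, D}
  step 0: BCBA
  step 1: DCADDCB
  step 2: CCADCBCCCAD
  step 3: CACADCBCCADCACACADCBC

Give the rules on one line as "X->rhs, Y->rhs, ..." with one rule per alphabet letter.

  step 2 ⇒ step 3: CCADCBCCCAD ⇒ CA·CA·DCB·C·CA·D·CA·CA·CA·DCB·C
    A ↦ DCB
    B ↦ D
    C ↦ CA
    D ↦ C

A->DCB, B->D, C->CA, D->C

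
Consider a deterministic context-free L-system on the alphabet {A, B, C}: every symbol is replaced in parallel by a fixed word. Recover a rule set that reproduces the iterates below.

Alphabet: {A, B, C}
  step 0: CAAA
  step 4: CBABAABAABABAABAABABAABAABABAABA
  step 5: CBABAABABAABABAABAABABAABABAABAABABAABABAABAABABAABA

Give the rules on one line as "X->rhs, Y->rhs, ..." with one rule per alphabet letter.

  step 4 ⇒ step 5: CBABAABAABABAABAABABAABAABABAABA ⇒ CB·A·BA·A·BA·BA·A·BA·BA·A·BA·A·BA·BA·A·BA·BA·A·BA·A·BA·BA·A·BA·BA·A·BA·A·BA·BA·A·BA
    A ↦ BA
    B ↦ A
    C ↦ CB

A->BA, B->A, C->CB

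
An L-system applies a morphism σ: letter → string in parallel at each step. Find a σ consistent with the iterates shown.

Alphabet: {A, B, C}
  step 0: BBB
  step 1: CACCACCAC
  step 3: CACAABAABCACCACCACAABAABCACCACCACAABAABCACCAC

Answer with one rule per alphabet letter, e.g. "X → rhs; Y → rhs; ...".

  step 0 ⇒ step 1: BBB ⇒ CAC·CAC·CAC
    B ↦ CAC
    A ↦ AAB  (constrained at step 1)
    C ↦ B  (constrained at step 1)

A->AAB, B->CAC, C->B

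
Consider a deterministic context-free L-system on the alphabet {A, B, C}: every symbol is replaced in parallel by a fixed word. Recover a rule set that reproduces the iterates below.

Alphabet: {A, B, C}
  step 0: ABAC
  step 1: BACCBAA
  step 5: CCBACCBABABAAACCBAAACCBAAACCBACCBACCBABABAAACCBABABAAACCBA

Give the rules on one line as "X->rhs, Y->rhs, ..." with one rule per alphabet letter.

A->BA, B->CC, C->A

  step 0 ⇒ step 1: ABAC ⇒ BA·CC·BA·A
    A ↦ BA
    B ↦ CC
    C ↦ A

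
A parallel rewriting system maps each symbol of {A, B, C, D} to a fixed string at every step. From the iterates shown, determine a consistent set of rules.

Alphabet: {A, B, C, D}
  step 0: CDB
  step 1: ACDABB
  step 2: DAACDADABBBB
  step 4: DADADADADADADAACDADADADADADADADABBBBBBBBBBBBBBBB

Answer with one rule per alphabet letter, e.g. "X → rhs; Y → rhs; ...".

A->DA, B->BB, C->AC, D->DA

  step 1 ⇒ step 2: ACDABB ⇒ DA·AC·DA·DA·BB·BB
    A ↦ DA
    B ↦ BB
    C ↦ AC
    D ↦ DA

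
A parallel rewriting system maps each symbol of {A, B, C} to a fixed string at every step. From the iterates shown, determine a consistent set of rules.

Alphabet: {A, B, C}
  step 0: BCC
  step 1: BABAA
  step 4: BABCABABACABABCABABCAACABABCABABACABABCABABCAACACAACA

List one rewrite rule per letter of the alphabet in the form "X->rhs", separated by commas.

A->CA, B->BAB, C->A

  step 0 ⇒ step 1: BCC ⇒ BAB·A·A
    B ↦ BAB
    C ↦ A
    A ↦ CA  (constrained at step 1)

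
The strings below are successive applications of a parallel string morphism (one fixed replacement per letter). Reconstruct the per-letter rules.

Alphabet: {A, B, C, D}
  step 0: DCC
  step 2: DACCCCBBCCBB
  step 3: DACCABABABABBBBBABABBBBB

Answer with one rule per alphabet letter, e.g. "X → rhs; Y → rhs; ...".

  step 2 ⇒ step 3: DACCCCBBCCBB ⇒ DA·CC·AB·AB·AB·AB·BB·BB·AB·AB·BB·BB
    A ↦ CC
    B ↦ BB
    C ↦ AB
    D ↦ DA

A->CC, B->BB, C->AB, D->DA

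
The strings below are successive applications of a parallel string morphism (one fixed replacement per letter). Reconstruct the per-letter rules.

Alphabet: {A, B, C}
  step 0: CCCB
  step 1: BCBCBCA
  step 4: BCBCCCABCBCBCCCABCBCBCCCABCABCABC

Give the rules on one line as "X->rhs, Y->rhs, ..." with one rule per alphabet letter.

  step 0 ⇒ step 1: CCCB ⇒ BC·BC·BC·A
    B ↦ A
    C ↦ BC
    A ↦ CC  (constrained at step 1)

A->CC, B->A, C->BC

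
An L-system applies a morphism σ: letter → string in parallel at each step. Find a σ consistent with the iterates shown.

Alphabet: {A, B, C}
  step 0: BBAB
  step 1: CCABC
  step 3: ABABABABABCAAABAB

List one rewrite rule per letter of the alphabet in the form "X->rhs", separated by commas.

  step 0 ⇒ step 1: BBAB ⇒ C·C·AB·C
    A ↦ AB
    B ↦ C
    C ↦ AA  (constrained at step 1)

A->AB, B->C, C->AA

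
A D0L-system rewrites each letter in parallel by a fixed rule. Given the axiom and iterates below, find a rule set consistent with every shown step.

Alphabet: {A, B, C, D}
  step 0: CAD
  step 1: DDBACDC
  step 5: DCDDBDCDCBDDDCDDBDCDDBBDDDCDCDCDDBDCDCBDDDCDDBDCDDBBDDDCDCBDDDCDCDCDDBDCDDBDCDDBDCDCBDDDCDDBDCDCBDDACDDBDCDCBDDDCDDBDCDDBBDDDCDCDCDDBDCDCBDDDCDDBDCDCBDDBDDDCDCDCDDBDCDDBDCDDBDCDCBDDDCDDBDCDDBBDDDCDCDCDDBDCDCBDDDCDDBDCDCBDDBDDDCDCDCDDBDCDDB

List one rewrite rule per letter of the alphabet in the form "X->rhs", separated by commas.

A->AC, B->BDD, C->DDB, D->DC

  step 0 ⇒ step 1: CAD ⇒ DDB·AC·DC
    A ↦ AC
    C ↦ DDB
    D ↦ DC
    B ↦ BDD  (constrained at step 1)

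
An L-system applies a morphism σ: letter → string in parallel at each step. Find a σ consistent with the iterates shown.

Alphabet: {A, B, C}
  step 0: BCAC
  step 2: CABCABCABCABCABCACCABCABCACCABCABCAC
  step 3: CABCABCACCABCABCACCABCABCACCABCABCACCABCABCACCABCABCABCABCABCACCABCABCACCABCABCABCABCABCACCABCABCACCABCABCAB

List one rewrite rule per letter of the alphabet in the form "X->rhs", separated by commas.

A->CAB, B->CAC, C->CAB

  step 2 ⇒ step 3: CABCABCABCABCABCACCABCABCACCABCABCAC ⇒ CAB·CAB·CAC·CAB·CAB·CAC·CAB·CAB·CAC·CAB·CAB·CAC·CAB·CAB·CAC·CAB·CAB·CAB·CAB·CAB·CAC·CAB·CAB·CAC·CAB·CAB·CAB·CAB·CAB·CAC·CAB·CAB·CAC·CAB·CAB·CAB
    A ↦ CAB
    B ↦ CAC
    C ↦ CAB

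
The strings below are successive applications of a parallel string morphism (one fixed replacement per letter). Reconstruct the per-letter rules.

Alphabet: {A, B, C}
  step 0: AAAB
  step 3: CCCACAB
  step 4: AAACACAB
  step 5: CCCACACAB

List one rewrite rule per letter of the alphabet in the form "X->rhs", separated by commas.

  step 4 ⇒ step 5: AAACACAB ⇒ C·C·C·A·C·A·C·AB
    A ↦ C
    B ↦ AB
    C ↦ A

A->C, B->AB, C->A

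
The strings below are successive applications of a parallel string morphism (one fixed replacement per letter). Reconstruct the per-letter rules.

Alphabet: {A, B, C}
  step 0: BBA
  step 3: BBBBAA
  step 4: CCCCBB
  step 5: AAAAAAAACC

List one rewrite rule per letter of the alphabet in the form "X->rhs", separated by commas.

A->B, B->C, C->AA

  step 4 ⇒ step 5: CCCCBB ⇒ AA·AA·AA·AA·C·C
    B ↦ C
    C ↦ AA
  step 3 ⇒ step 4: BBBBAA ⇒ C·C·C·C·B·B
    A ↦ B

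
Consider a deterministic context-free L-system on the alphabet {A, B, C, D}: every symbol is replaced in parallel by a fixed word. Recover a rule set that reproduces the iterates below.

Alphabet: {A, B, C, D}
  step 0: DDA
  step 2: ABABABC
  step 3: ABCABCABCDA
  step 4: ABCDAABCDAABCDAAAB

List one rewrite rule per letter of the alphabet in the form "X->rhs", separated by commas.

A->AB, B->C, C->DA, D->A

  step 3 ⇒ step 4: ABCABCABCDA ⇒ AB·C·DA·AB·C·DA·AB·C·DA·A·AB
    A ↦ AB
    B ↦ C
    C ↦ DA
    D ↦ A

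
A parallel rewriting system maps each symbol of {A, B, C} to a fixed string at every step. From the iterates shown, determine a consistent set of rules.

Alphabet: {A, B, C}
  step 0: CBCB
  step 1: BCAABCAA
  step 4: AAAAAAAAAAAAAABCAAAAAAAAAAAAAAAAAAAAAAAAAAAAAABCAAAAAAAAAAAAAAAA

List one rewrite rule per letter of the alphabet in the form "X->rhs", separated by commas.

  step 0 ⇒ step 1: CBCB ⇒ BC·AA·BC·AA
    B ↦ AA
    C ↦ BC
    A ↦ AA  (constrained at step 1)

A->AA, B->AA, C->BC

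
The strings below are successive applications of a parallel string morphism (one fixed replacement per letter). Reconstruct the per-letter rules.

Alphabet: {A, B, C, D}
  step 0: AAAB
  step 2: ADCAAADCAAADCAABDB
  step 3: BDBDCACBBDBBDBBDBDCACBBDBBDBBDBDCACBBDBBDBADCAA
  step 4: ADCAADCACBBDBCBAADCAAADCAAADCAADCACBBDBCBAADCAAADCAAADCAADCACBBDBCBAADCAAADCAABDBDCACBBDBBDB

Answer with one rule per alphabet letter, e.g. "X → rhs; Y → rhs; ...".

  step 3 ⇒ step 4: BDBDCACBBDBBDBBDBDCACBBDBBDBBDBDCACBBDBBDBADCAA ⇒ A·DCA·A·DCA·CB·BDB·CB·A·A·DCA·A·A·DCA·A·A·DCA·A·DCA·CB·BDB·CB·A·A·DCA·A·A·DCA·A·A·DCA·A·DCA·CB·BDB·CB·A·A·DCA·A·A·DCA·A·BDB·DCA·CB·BDB·BDB
    A ↦ BDB
    B ↦ A
    C ↦ CB
    D ↦ DCA

A->BDB, B->A, C->CB, D->DCA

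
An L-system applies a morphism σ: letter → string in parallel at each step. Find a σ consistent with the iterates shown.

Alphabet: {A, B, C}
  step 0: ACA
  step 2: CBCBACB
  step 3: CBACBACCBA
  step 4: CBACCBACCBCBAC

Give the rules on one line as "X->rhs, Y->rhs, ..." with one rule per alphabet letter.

A->C, B->A, C->CB

  step 3 ⇒ step 4: CBACBACCBA ⇒ CB·A·C·CB·A·C·CB·CB·A·C
    A ↦ C
    B ↦ A
    C ↦ CB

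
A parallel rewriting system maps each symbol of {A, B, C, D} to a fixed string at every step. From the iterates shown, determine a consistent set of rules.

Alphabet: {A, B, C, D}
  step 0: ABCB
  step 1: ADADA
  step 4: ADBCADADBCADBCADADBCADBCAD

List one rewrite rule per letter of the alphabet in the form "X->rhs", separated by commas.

  step 0 ⇒ step 1: ABCB ⇒ AD·A·D·A
    A ↦ AD
    B ↦ A
    C ↦ D
    D ↦ BC  (constrained at step 1)

A->AD, B->A, C->D, D->BC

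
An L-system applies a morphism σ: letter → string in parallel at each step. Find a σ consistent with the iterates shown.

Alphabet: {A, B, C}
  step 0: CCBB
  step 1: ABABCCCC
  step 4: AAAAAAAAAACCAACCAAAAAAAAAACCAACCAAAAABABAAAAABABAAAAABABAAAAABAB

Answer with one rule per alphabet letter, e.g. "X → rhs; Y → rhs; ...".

  step 0 ⇒ step 1: CCBB ⇒ AB·AB·CC·CC
    B ↦ CC
    C ↦ AB
    A ↦ AA  (constrained at step 1)

A->AA, B->CC, C->AB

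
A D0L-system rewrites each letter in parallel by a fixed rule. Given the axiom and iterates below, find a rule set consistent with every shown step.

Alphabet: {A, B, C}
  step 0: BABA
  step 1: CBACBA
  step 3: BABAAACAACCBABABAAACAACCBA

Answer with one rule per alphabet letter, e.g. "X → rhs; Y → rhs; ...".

  step 0 ⇒ step 1: BABA ⇒ C·BA·C·BA
    A ↦ BA
    B ↦ C
    C ↦ AAC  (constrained at step 1)

A->BA, B->C, C->AAC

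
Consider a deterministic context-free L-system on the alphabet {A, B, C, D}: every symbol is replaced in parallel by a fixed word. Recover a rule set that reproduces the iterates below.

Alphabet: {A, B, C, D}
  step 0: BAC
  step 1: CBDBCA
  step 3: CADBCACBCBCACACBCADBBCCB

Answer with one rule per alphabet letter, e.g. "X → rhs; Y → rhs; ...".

A->DB, B->CB, C->CA, D->BC

  step 0 ⇒ step 1: BAC ⇒ CB·DB·CA
    A ↦ DB
    B ↦ CB
    C ↦ CA
    D ↦ BC  (constrained at step 1)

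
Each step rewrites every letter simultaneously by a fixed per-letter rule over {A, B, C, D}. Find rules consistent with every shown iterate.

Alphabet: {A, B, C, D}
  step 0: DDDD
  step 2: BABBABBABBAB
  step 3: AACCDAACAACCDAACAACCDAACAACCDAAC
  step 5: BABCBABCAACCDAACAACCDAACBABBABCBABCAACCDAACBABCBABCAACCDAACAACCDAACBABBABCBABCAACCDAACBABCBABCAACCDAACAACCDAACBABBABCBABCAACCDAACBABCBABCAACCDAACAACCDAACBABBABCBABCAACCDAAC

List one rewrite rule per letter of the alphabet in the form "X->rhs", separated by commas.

A->CD, B->AAC, C->BAB, D->C

  step 2 ⇒ step 3: BABBABBABBAB ⇒ AAC·CD·AAC·AAC·CD·AAC·AAC·CD·AAC·AAC·CD·AAC
    A ↦ CD
    B ↦ AAC
    C ↦ BAB  (constrained at step 3)
    D ↦ C  (constrained at step 0)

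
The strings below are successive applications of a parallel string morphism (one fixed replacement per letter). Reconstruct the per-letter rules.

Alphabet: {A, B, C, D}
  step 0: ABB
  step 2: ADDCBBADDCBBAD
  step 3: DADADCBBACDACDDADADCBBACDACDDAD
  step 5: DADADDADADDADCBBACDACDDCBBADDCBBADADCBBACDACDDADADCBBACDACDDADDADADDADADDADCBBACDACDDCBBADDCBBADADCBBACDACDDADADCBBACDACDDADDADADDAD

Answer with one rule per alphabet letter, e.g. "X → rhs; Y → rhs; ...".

  step 2 ⇒ step 3: ADDCBBADDCBBAD ⇒ D·AD·AD·CBB·ACD·ACD·D·AD·AD·CBB·ACD·ACD·D·AD
    A ↦ D
    B ↦ ACD
    C ↦ CBB
    D ↦ AD

A->D, B->ACD, C->CBB, D->AD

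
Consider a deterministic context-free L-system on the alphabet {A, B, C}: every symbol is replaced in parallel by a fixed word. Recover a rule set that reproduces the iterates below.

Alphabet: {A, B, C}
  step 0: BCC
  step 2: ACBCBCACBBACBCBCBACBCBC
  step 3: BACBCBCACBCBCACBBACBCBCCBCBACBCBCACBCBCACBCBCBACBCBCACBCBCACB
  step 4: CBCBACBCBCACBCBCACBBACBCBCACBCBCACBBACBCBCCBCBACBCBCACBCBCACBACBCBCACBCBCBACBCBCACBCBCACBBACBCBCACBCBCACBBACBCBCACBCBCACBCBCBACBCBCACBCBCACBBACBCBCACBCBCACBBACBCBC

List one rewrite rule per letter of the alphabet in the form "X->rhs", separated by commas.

  step 3 ⇒ step 4: BACBCBCACBCBCACBBACBCBCCBCBACBCBCACBCBCACBCBCBACBCBCACBCBCACB ⇒ CBC·B·ACB·CBC·ACB·CBC·ACB·B·ACB·CBC·ACB·CBC·ACB·B·ACB·CBC·CBC·B·ACB·CBC·ACB·CBC·ACB·ACB·CBC·ACB·CBC·B·ACB·CBC·ACB·CBC·ACB·B·ACB·CBC·ACB·CBC·ACB·B·ACB·CBC·ACB·CBC·ACB·CBC·B·ACB·CBC·ACB·CBC·ACB·B·ACB·CBC·ACB·CBC·ACB·B·ACB·CBC
    A ↦ B
    B ↦ CBC
    C ↦ ACB

A->B, B->CBC, C->ACB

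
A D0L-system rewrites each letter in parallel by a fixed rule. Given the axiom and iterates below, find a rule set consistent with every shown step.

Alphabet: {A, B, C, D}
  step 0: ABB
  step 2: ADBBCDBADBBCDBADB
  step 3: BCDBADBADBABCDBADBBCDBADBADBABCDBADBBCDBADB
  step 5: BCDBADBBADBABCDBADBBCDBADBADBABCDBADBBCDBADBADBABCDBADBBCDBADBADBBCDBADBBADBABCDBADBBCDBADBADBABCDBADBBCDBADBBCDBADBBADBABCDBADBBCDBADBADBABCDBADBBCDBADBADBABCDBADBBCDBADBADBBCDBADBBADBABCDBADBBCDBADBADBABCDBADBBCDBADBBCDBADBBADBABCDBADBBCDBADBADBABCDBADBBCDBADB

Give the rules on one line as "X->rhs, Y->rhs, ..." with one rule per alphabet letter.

  step 2 ⇒ step 3: ADBBCDBADBBCDBADB ⇒ B·CDB·ADB·ADB·AB·CDB·ADB·B·CDB·ADB·ADB·AB·CDB·ADB·B·CDB·ADB
    A ↦ B
    B ↦ ADB
    C ↦ AB
    D ↦ CDB

A->B, B->ADB, C->AB, D->CDB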